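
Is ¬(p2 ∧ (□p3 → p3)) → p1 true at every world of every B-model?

Tableau for the negation ¬(¬(p2 ∧ (□p3 → p3)) → p1):
1. ¬(¬(p2 ∧ (□p3 → p3)) → p1), u
2. ¬(p2 ∧ (□p3 → p3)), u
3. ¬p1, u
4. ¬p2, u
Accessibility: uRu
The negation has an open branch (countermodel exists).

No, not valid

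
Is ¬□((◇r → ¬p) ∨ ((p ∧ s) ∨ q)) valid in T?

Tableau for the negation □((◇r → ¬p) ∨ ((p ∧ s) ∨ q)):
1. □((◇r → ¬p) ∨ ((p ∧ s) ∨ q)), u
2. (◇r → ¬p) ∨ ((p ∧ s) ∨ q), u
3. (p ∧ s) ∨ q, u
4. q, u
Accessibility: uRu
The negation has an open branch (countermodel exists).

Invalid (countermodel exists)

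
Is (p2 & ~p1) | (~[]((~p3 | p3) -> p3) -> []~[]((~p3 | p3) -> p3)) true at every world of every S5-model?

Yes, valid

Tableau for the negation ~((p2 & ~p1) | (~[]((~p3 | p3) -> p3) -> []~[]((~p3 | p3) -> p3))):
1. ~((p2 & ~p1) | (~[]((~p3 | p3) -> p3) -> []~[]((~p3 | p3) -> p3))), w0
2. ~(p2 & ~p1), w0
3. ~(~[]((~p3 | p3) -> p3) -> []~[]((~p3 | p3) -> p3)), w0
4. ~[]((~p3 | p3) -> p3), w0
5. ~[]~[]((~p3 | p3) -> p3), w0
6. p1, w0
7. ~((~p3 | p3) -> p3), w1
8. ~p3 | p3, w1
9. ~p3, w1
10. []((~p3 | p3) -> p3), w2
11. (~p3 | p3) -> p3, w0
12. (~p3 | p3) -> p3, w1
13. (~p3 | p3) -> p3, w2
14. p3, w0
15. ~(~p3 | p3), w1
16. p3, w1
Accessibility: w0Rw0, w0Rw1, w0Rw2, w1Rw0, w1Rw1, w1Rw2, w2Rw0, w2Rw1, w2Rw2
Branch closes: p3 and ~p3 both at w1.
Every branch of the negation's tableau closes; the branch above is one of them.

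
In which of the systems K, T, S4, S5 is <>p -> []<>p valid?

S5-tableau for the negation ~(<>p -> []<>p):
1. ~(<>p -> []<>p), u
2. <>p, u
3. ~[]<>p, u
4. p, v
5. ~<>p, w
6. ~p, u
7. ~p, v
Accessibility: uRu, uRv, uRw, vRu, vRv, vRw, wRu, wRv, wRw
Branch closes: p and ~p both at v.
Every branch closes (one shown): valid in S5.
S4-tableau for the negation ~(<>p -> []<>p):
1. ~(<>p -> []<>p), u
2. <>p, u
3. ~[]<>p, u
4. p, v
5. ~<>p, w
6. ~p, w
Accessibility: uRu, uRv, uRw, vRv, wRw
Complete open branch: countermodel on an S4-frame, so not valid in S4, nor in K, T (the same frame is also a K-frame and a T-frame).

S5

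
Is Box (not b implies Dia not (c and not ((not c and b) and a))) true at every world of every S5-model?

Not valid

Tableau for the negation not Box (not b implies Dia not (c and not ((not c and b) and a))):
1. not Box (not b implies Dia not (c and not ((not c and b) and a))), w0
2. not (not b implies Dia not (c and not ((not c and b) and a))), w1
3. not b, w1
4. not Dia not (c and not ((not c and b) and a)), w1
5. c and not ((not c and b) and a), w0
6. c, w0
7. not ((not c and b) and a), w0
8. c and not ((not c and b) and a), w1
9. c, w1
10. not ((not c and b) and a), w1
11. not a, w0
12. not a, w1
Accessibility: w0Rw0, w0Rw1, w1Rw0, w1Rw1
The negation has an open branch (countermodel exists).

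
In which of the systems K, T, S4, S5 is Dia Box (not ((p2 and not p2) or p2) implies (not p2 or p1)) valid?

T, S4, S5

T-tableau for the negation not Dia Box (not ((p2 and not p2) or p2) implies (not p2 or p1)):
1. not Dia Box (not ((p2 and not p2) or p2) implies (not p2 or p1)), u
2. not Box (not ((p2 and not p2) or p2) implies (not p2 or p1)), u   [neg-Dia-rule on 1 via uRu]
3. not (not ((p2 and not p2) or p2) implies (not p2 or p1)), v   [neg-Box-rule on 2: fresh world v, uRv]
4. not ((p2 and not p2) or p2), v   [neg-implies-rule on 3]
5. not (not p2 or p1), v   [neg-implies-rule on 3]
6. not (p2 and not p2), v   [neg-or-rule on 4]
7. not p2, v   [neg-or-rule on 4]
8. p2, v   [neg-or-rule on 5]
9. not p1, v   [neg-or-rule on 5]
Accessibility: uRu, uRv, vRv
Branch closes: p2 and not p2 both at v.
Every branch closes (one shown): valid in T, hence also in S4, S5 (every theorem of T is a theorem of S4 and S5).
K-tableau for the negation not Dia Box (not ((p2 and not p2) or p2) implies (not p2 or p1)):
1. not Dia Box (not ((p2 and not p2) or p2) implies (not p2 or p1)), u
Complete open branch: countermodel on a K-frame, so not valid in K.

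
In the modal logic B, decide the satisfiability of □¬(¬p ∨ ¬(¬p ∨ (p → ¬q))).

Satisfiable (open branch found)

1. □¬(¬p ∨ ¬(¬p ∨ (p → ¬q))), w0
2. ¬(¬p ∨ ¬(¬p ∨ (p → ¬q))), w0   [□-rule on 1 via w0Rw0]
3. p, w0   [¬∨-rule on 2]
4. ¬p ∨ (p → ¬q), w0   [¬∨-rule on 2]
5. p → ¬q, w0   [∨-rule on 4 (branches; this branch)]
6. ¬q, w0   [→-rule on 5 (branches; this branch)]
Accessibility: w0Rw0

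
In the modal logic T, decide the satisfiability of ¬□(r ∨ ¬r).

1. ¬□(r ∨ ¬r), 0
2. ¬(r ∨ ¬r), 1
3. ¬r, 1
4. r, 1
Accessibility: 0R0, 0R1, 1R1
Branch closes: r and ¬r both at 1.
All branches of the tableau close; one closing branch shown above.

No, unsatisfiable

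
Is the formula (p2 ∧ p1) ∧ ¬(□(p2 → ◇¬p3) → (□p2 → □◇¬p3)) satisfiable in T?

Unsatisfiable (every branch closes)

1. (p2 ∧ p1) ∧ ¬(□(p2 → ◇¬p3) → (□p2 → □◇¬p3)), 0
2. p2 ∧ p1, 0
3. ¬(□(p2 → ◇¬p3) → (□p2 → □◇¬p3)), 0
4. p2, 0
5. p1, 0
6. □(p2 → ◇¬p3), 0
7. ¬(□p2 → □◇¬p3), 0
8. □p2, 0
9. ¬□◇¬p3, 0
10. p2 → ◇¬p3, 0
11. ◇¬p3, 0
12. ¬◇¬p3, 1
13. p2 → ◇¬p3, 1
14. p2, 1
15. p3, 1
16. ◇¬p3, 1
17. ¬p3, 2
18. p2 → ◇¬p3, 2
19. p2, 2
20. ◇¬p3, 2
21. ¬p3, 3
22. p3, 3
Accessibility: 0R0, 0R1, 0R2, 1R1, 1R3, 2R2, 3R3
Branch closes: p3 and ¬p3 both at 3.
(One branch shown.) All branches close.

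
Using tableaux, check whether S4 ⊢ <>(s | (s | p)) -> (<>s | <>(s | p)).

Tableau for the negation ~(<>(s | (s | p)) -> (<>s | <>(s | p))):
1. ~(<>(s | (s | p)) -> (<>s | <>(s | p))), 0
2. <>(s | (s | p)), 0   [~->-rule on 1]
3. ~(<>s | <>(s | p)), 0   [~->-rule on 1]
4. ~<>s, 0   [~|-rule on 3]
5. ~<>(s | p), 0   [~|-rule on 3]
6. ~s, 0   [~<>-rule on 4 via 0R0]
7. ~(s | p), 0   [~<>-rule on 5 via 0R0]
8. ~p, 0   [~|-rule on 7]
9. s | (s | p), 1   [<>-rule on 2: fresh world 1, 0R1]
10. ~s, 1   [~<>-rule on 4 via 0R1]
11. ~(s | p), 1   [~<>-rule on 5 via 0R1]
12. ~p, 1   [~|-rule on 11]
13. s | p, 1   [|-rule on 9 (branches; this branch)]
14. p, 1   [|-rule on 13 (branches; this branch)]
Accessibility: 0R0, 0R1, 1R1
Branch closes: p and ~p both at 1.
All branches of the negation close; one closing branch shown above.

Yes, valid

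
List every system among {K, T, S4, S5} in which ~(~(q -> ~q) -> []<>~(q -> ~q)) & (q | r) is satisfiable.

S5-tableau for the formula:
1. ~(~(q -> ~q) -> []<>~(q -> ~q)) & (q | r), 0
2. ~(~(q -> ~q) -> []<>~(q -> ~q)), 0   [&-rule on 1]
3. q | r, 0   [&-rule on 1]
4. ~(q -> ~q), 0   [~->-rule on 2]
5. ~[]<>~(q -> ~q), 0   [~->-rule on 2]
6. q, 0   [~->-rule on 4]
7. r, 0   [|-rule on 3 (branches; this branch)]
8. ~<>~(q -> ~q), 1   [~[]-rule on 5: fresh world 1, 0R1]
9. q -> ~q, 0   [~<>-rule on 8 via 1R0]
10. q -> ~q, 1   [~<>-rule on 8 via 1R1]
11. ~q, 0   [->-rule on 9 (branches; this branch)]
Accessibility: 0R0, 0R1, 1R0, 1R1
Branch closes: q and ~q both at 0.
Every branch closes (one shown): unsatisfiable in S5.
S4-tableau for the formula:
1. ~(~(q -> ~q) -> []<>~(q -> ~q)) & (q | r), 0
2. ~(~(q -> ~q) -> []<>~(q -> ~q)), 0   [&-rule on 1]
3. q | r, 0   [&-rule on 1]
4. ~(q -> ~q), 0   [~->-rule on 2]
5. ~[]<>~(q -> ~q), 0   [~->-rule on 2]
6. q, 0   [~->-rule on 4]
7. r, 0   [|-rule on 3 (branches; this branch)]
8. ~<>~(q -> ~q), 1   [~[]-rule on 5: fresh world 1, 0R1]
9. q -> ~q, 1   [~<>-rule on 8 via 1R1]
10. ~q, 1   [->-rule on 9 (branches; this branch)]
Accessibility: 0R0, 0R1, 1R1
Complete open branch: satisfiable in S4, hence also in K, T (this S4-model is also a K-model and a T-model).

K, T, S4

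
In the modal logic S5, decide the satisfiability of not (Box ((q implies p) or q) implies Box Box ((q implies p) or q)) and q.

Unsatisfiable (every branch closes)

1. not (Box ((q implies p) or q) implies Box Box ((q implies p) or q)) and q, w0
2. not (Box ((q implies p) or q) implies Box Box ((q implies p) or q)), w0   [and-rule on 1]
3. q, w0   [and-rule on 1]
4. Box ((q implies p) or q), w0   [neg-implies-rule on 2]
5. not Box Box ((q implies p) or q), w0   [neg-implies-rule on 2]
6. (q implies p) or q, w0   [Box-rule on 4 via w0Rw0]
7. q implies p, w0   [or-rule on 6 (branches; this branch)]
8. p, w0   [implies-rule on 7 (branches; this branch)]
9. not Box ((q implies p) or q), w1   [neg-Box-rule on 5: fresh world w1, w0Rw1]
10. (q implies p) or q, w1   [Box-rule on 4 via w0Rw1]
11. q implies p, w1   [or-rule on 10 (branches; this branch)]
12. p, w1   [implies-rule on 11 (branches; this branch)]
13. not ((q implies p) or q), w2   [neg-Box-rule on 9: fresh world w2, w1Rw2]
14. not (q implies p), w2   [neg-or-rule on 13]
15. not q, w2   [neg-or-rule on 13]
16. q, w2   [neg-implies-rule on 14]
17. not p, w2   [neg-implies-rule on 14]
Accessibility: w0Rw0, w0Rw1, w0Rw2, w1Rw0, w1Rw1, w1Rw2, w2Rw0, w2Rw1, w2Rw2
Branch closes: q and not q both at w2.
Every branch closes; the branch above is one of them.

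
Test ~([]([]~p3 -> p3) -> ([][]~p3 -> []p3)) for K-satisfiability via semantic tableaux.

Unsatisfiable (every branch closes)

1. ~([]([]~p3 -> p3) -> ([][]~p3 -> []p3)), w0
2. []([]~p3 -> p3), w0   [~->-rule on 1]
3. ~([][]~p3 -> []p3), w0   [~->-rule on 1]
4. [][]~p3, w0   [~->-rule on 3]
5. ~[]p3, w0   [~->-rule on 3]
6. ~p3, w1   [~[]-rule on 5: fresh world w1, w0Rw1]
7. []~p3 -> p3, w1   [[]-rule on 2 via w0Rw1]
8. []~p3, w1   [[]-rule on 4 via w0Rw1]
9. ~[]~p3, w1   [->-rule on 7 (branches; this branch)]
10. p3, w2   [~[]-rule on 9: fresh world w2, w1Rw2]
11. ~p3, w2   [[]-rule on 8 via w1Rw2]
Accessibility: w0Rw1, w1Rw2
Branch closes: p3 and ~p3 both at w2.
Every branch closes; the branch above is one of them.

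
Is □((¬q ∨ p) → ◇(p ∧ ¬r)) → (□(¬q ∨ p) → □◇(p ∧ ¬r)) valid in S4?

Tableau for the negation ¬(□((¬q ∨ p) → ◇(p ∧ ¬r)) → (□(¬q ∨ p) → □◇(p ∧ ¬r))):
1. ¬(□((¬q ∨ p) → ◇(p ∧ ¬r)) → (□(¬q ∨ p) → □◇(p ∧ ¬r))), 0
2. □((¬q ∨ p) → ◇(p ∧ ¬r)), 0   [¬→-rule on 1]
3. ¬(□(¬q ∨ p) → □◇(p ∧ ¬r)), 0   [¬→-rule on 1]
4. □(¬q ∨ p), 0   [¬→-rule on 3]
5. ¬□◇(p ∧ ¬r), 0   [¬→-rule on 3]
6. (¬q ∨ p) → ◇(p ∧ ¬r), 0   [□-rule on 2 via 0R0]
7. ¬q ∨ p, 0   [□-rule on 4 via 0R0]
8. ◇(p ∧ ¬r), 0   [→-rule on 6 (branches; this branch)]
9. p, 0   [∨-rule on 7 (branches; this branch)]
10. ¬◇(p ∧ ¬r), 1   [¬□-rule on 5: fresh world 1, 0R1]
11. (¬q ∨ p) → ◇(p ∧ ¬r), 1   [□-rule on 2 via 0R1]
12. ¬q ∨ p, 1   [□-rule on 4 via 0R1]
13. ¬(p ∧ ¬r), 1   [¬◇-rule on 10 via 1R1]
14. ◇(p ∧ ¬r), 1   [→-rule on 11 (branches; this branch)]
15. p, 1   [∨-rule on 12 (branches; this branch)]
16. r, 1   [¬∧-rule on 13 (branches; this branch)]
17. p ∧ ¬r, 2   [◇-rule on 8: fresh world 2, 0R2]
18. p, 2   [∧-rule on 17]
19. ¬r, 2   [∧-rule on 17]
20. (¬q ∨ p) → ◇(p ∧ ¬r), 2   [□-rule on 2 via 0R2]
21. ¬q ∨ p, 2   [□-rule on 4 via 0R2]
22. ◇(p ∧ ¬r), 2   [→-rule on 20 (branches; this branch)]
23. p ∧ ¬r, 3   [◇-rule on 14: fresh world 3, 1R3]
24. p, 3   [∧-rule on 23]
25. ¬r, 3   [∧-rule on 23]
26. (¬q ∨ p) → ◇(p ∧ ¬r), 3   [□-rule on 2 via 0R3]
27. ¬q ∨ p, 3   [□-rule on 4 via 0R3]
28. ¬(p ∧ ¬r), 3   [¬◇-rule on 10 via 1R3]
29. ◇(p ∧ ¬r), 3   [→-rule on 26 (branches; this branch)]
30. r, 3   [¬∧-rule on 28 (branches; this branch)]
Accessibility: 0R0, 0R1, 0R2, 0R3, 1R1, 1R3, 2R2, 3R3
Branch closes: r and ¬r both at 3.
Every branch of the negation's tableau closes; the branch above is one of them.

Yes, valid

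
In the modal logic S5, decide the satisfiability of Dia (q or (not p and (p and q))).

Satisfiable (open branch found)

1. Dia (q or (not p and (p and q))), w0
2. q or (not p and (p and q)), w1
3. q, w1
Accessibility: w0Rw0, w0Rw1, w1Rw0, w1Rw1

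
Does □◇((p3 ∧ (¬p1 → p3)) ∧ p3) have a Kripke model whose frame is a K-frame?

Satisfiable (open branch found)

1. □◇((p3 ∧ (¬p1 → p3)) ∧ p3), 0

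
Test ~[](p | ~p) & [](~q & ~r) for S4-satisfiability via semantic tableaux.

1. ~[](p | ~p) & [](~q & ~r), u
2. ~[](p | ~p), u
3. [](~q & ~r), u
4. ~q & ~r, u
5. ~q, u
6. ~r, u
7. ~(p | ~p), v
8. ~p, v
9. p, v
Accessibility: uRu, uRv, vRv
Branch closes: p and ~p both at v.
All branches of the tableau close; one closing branch shown above.

Unsatisfiable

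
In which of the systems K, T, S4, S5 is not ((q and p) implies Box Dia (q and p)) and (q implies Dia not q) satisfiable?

K, T, S4

S4-tableau for the formula:
1. not ((q and p) implies Box Dia (q and p)) and (q implies Dia not q), w0
2. not ((q and p) implies Box Dia (q and p)), w0
3. q implies Dia not q, w0
4. q and p, w0
5. not Box Dia (q and p), w0
6. q, w0
7. p, w0
8. Dia not q, w0
9. not Dia (q and p), w1
10. not (q and p), w1
11. not p, w1
12. not q, w2
Accessibility: w0Rw0, w0Rw1, w0Rw2, w1Rw1, w2Rw2
Complete open branch: satisfiable in S4, hence also in K, T (this S4-model is also a K-model and a T-model).
S5-tableau for the formula:
1. not ((q and p) implies Box Dia (q and p)) and (q implies Dia not q), w0
2. not ((q and p) implies Box Dia (q and p)), w0
3. q implies Dia not q, w0
4. q and p, w0
5. not Box Dia (q and p), w0
6. q, w0
7. p, w0
8. Dia not q, w0
9. not Dia (q and p), w1
10. not (q and p), w0
11. not (q and p), w1
12. not p, w0
Accessibility: w0Rw0, w0Rw1, w1Rw0, w1Rw1
Branch closes: p and not p both at w0.
Every branch closes (one shown): unsatisfiable in S5.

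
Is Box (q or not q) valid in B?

Valid

Tableau for the negation not Box (q or not q):
1. not Box (q or not q), 0
2. not (q or not q), 1
3. not q, 1
4. q, 1
Accessibility: 0R0, 0R1, 1R0, 1R1
Branch closes: q and not q both at 1.
All branches of the negation close; one closing branch shown above.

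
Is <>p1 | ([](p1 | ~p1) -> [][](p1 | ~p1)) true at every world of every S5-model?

Tableau for the negation ~(<>p1 | ([](p1 | ~p1) -> [][](p1 | ~p1))):
1. ~(<>p1 | ([](p1 | ~p1) -> [][](p1 | ~p1))), u
2. ~<>p1, u
3. ~([](p1 | ~p1) -> [][](p1 | ~p1)), u
4. [](p1 | ~p1), u
5. ~[][](p1 | ~p1), u
6. ~p1, u
7. p1 | ~p1, u
8. ~[](p1 | ~p1), v
9. ~p1, v
10. p1 | ~p1, v
11. ~(p1 | ~p1), w
12. ~p1, w
13. p1, w
Accessibility: uRu, uRv, uRw, vRu, vRv, vRw, wRu, wRv, wRw
Branch closes: p1 and ~p1 both at w.
All branches of the negation close; one closing branch shown above.

Valid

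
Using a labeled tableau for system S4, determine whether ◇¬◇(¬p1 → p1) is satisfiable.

1. ◇¬◇(¬p1 → p1), u
2. ¬◇(¬p1 → p1), v
3. ¬(¬p1 → p1), v
4. ¬p1, v
Accessibility: uRu, uRv, vRv

Yes, satisfiable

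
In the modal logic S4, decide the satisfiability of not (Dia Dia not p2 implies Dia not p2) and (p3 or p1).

Unsatisfiable

1. not (Dia Dia not p2 implies Dia not p2) and (p3 or p1), u
2. not (Dia Dia not p2 implies Dia not p2), u
3. p3 or p1, u
4. Dia Dia not p2, u
5. not Dia not p2, u
6. p2, u
7. p1, u
8. Dia not p2, v
9. p2, v
10. not p2, w
11. p2, w
Accessibility: uRu, uRv, uRw, vRv, vRw, wRw
Branch closes: p2 and not p2 both at w.
All branches of the tableau close; one closing branch shown above.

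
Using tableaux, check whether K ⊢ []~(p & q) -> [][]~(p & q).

Not valid

Tableau for the negation ~([]~(p & q) -> [][]~(p & q)):
1. ~([]~(p & q) -> [][]~(p & q)), u
2. []~(p & q), u
3. ~[][]~(p & q), u
4. ~[]~(p & q), v
5. ~(p & q), v
6. ~q, v
7. p & q, w
8. p, w
9. q, w
Accessibility: uRv, vRw
The negation has an open branch (countermodel exists).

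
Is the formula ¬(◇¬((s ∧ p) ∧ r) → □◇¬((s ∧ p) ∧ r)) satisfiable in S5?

Unsatisfiable (every branch closes)

1. ¬(◇¬((s ∧ p) ∧ r) → □◇¬((s ∧ p) ∧ r)), w0
2. ◇¬((s ∧ p) ∧ r), w0   [¬→-rule on 1]
3. ¬□◇¬((s ∧ p) ∧ r), w0   [¬→-rule on 1]
4. ¬((s ∧ p) ∧ r), w1   [◇-rule on 2: fresh world w1, w0Rw1]
5. ¬(s ∧ p), w1   [¬∧-rule on 4 (branches; this branch)]
6. ¬p, w1   [¬∧-rule on 5 (branches; this branch)]
7. ¬◇¬((s ∧ p) ∧ r), w2   [¬□-rule on 3: fresh world w2, w0Rw2]
8. (s ∧ p) ∧ r, w0   [¬◇-rule on 7 via w2Rw0]
9. s ∧ p, w0   [∧-rule on 8]
10. r, w0   [∧-rule on 8]
11. s, w0   [∧-rule on 9]
12. p, w0   [∧-rule on 9]
13. (s ∧ p) ∧ r, w1   [¬◇-rule on 7 via w2Rw1]
14. s ∧ p, w1   [∧-rule on 13]
15. r, w1   [∧-rule on 13]
16. s, w1   [∧-rule on 14]
17. p, w1   [∧-rule on 14]
Accessibility: w0Rw0, w0Rw1, w0Rw2, w1Rw0, w1Rw1, w1Rw2, w2Rw0, w2Rw1, w2Rw2
Branch closes: p and ¬p both at w1.
Every branch closes; the branch above is one of them.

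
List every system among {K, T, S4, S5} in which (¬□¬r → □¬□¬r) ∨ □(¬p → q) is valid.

S4-tableau for the negation ¬((¬□¬r → □¬□¬r) ∨ □(¬p → q)):
1. ¬((¬□¬r → □¬□¬r) ∨ □(¬p → q)), u
2. ¬(¬□¬r → □¬□¬r), u
3. ¬□(¬p → q), u
4. ¬□¬r, u
5. ¬□¬□¬r, u
6. ¬(¬p → q), v
7. ¬p, v
8. ¬q, v
9. r, w
10. □¬r, x
11. ¬r, x
Accessibility: uRu, uRv, uRw, uRx, vRv, wRw, xRx
Complete open branch: countermodel on an S4-frame, so not valid in S4, nor in K, T (the same frame is also a K-frame and a T-frame).
S5-tableau for the negation ¬((¬□¬r → □¬□¬r) ∨ □(¬p → q)):
1. ¬((¬□¬r → □¬□¬r) ∨ □(¬p → q)), u
2. ¬(¬□¬r → □¬□¬r), u
3. ¬□(¬p → q), u
4. ¬□¬r, u
5. ¬□¬□¬r, u
6. ¬(¬p → q), v
7. ¬p, v
8. ¬q, v
9. r, w
10. □¬r, x
11. ¬r, u
12. ¬r, v
13. ¬r, w
Accessibility: uRu, uRv, uRw, uRx, vRu, vRv, vRw, vRx, wRu, wRv, wRw, wRx, xRu, xRv, xRw, xRx
Branch closes: r and ¬r both at w.
Every branch closes (one shown): valid in S5.

S5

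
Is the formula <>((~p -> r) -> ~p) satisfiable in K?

1. <>((~p -> r) -> ~p), 0
2. (~p -> r) -> ~p, 1
3. ~p, 1
Accessibility: 0R1

Satisfiable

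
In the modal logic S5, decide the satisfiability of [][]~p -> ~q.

1. [][]~p -> ~q, 0
2. ~q, 0
Accessibility: 0R0

Satisfiable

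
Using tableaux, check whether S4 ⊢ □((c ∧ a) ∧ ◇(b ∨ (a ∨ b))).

No, not valid

Tableau for the negation ¬□((c ∧ a) ∧ ◇(b ∨ (a ∨ b))):
1. ¬□((c ∧ a) ∧ ◇(b ∨ (a ∨ b))), u
2. ¬((c ∧ a) ∧ ◇(b ∨ (a ∨ b))), v
3. ¬◇(b ∨ (a ∨ b)), v
4. ¬(b ∨ (a ∨ b)), v
5. ¬b, v
6. ¬(a ∨ b), v
7. ¬a, v
Accessibility: uRu, uRv, vRv
The negation has an open branch (countermodel exists).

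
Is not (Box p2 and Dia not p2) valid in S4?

Yes, valid

Tableau for the negation Box p2 and Dia not p2:
1. Box p2 and Dia not p2, w0
2. Box p2, w0   [and-rule on 1]
3. Dia not p2, w0   [and-rule on 1]
4. p2, w0   [Box-rule on 2 via w0Rw0]
5. not p2, w1   [Dia-rule on 3: fresh world w1, w0Rw1]
6. p2, w1   [Box-rule on 2 via w0Rw1]
Accessibility: w0Rw0, w0Rw1, w1Rw1
Branch closes: p2 and not p2 both at w1.
Every branch of the negation's tableau closes; the branch above is one of them.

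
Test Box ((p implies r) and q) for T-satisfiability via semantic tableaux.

1. Box ((p implies r) and q), 0
2. (p implies r) and q, 0
3. p implies r, 0
4. q, 0
5. r, 0
Accessibility: 0R0

Satisfiable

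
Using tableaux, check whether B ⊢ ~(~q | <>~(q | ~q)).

Invalid (countermodel exists)

Tableau for the negation ~q | <>~(q | ~q):
1. ~q | <>~(q | ~q), 0
2. ~q, 0   [|-rule on 1 (branches; this branch)]
Accessibility: 0R0
The negation has an open branch (countermodel exists).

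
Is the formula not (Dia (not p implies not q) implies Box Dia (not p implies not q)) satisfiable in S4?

Yes, satisfiable

1. not (Dia (not p implies not q) implies Box Dia (not p implies not q)), 0
2. Dia (not p implies not q), 0
3. not Box Dia (not p implies not q), 0
4. not p implies not q, 1
5. not q, 1
6. not Dia (not p implies not q), 2
7. not (not p implies not q), 2
8. not p, 2
9. q, 2
Accessibility: 0R0, 0R1, 0R2, 1R1, 2R2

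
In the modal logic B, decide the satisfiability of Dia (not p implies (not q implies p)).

1. Dia (not p implies (not q implies p)), w0
2. not p implies (not q implies p), w1   [Dia-rule on 1: fresh world w1, w0Rw1]
3. not q implies p, w1   [implies-rule on 2 (branches; this branch)]
4. p, w1   [implies-rule on 3 (branches; this branch)]
Accessibility: w0Rw0, w0Rw1, w1Rw0, w1Rw1

Satisfiable (open branch found)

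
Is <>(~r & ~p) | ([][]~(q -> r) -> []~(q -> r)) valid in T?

Tableau for the negation ~(<>(~r & ~p) | ([][]~(q -> r) -> []~(q -> r))):
1. ~(<>(~r & ~p) | ([][]~(q -> r) -> []~(q -> r))), u
2. ~<>(~r & ~p), u
3. ~([][]~(q -> r) -> []~(q -> r)), u
4. [][]~(q -> r), u
5. ~[]~(q -> r), u
6. ~(~r & ~p), u
7. []~(q -> r), u
8. ~(q -> r), u
9. q, u
10. ~r, u
11. p, u
12. q -> r, v
13. ~(~r & ~p), v
14. []~(q -> r), v
15. ~(q -> r), v
16. q, v
17. ~r, v
18. r, v
Accessibility: uRu, uRv, vRv
Branch closes: r and ~r both at v.
Every branch of the negation's tableau closes; the branch above is one of them.

Yes, valid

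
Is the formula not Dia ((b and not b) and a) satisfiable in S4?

1. not Dia ((b and not b) and a), u
2. not ((b and not b) and a), u
3. not a, u
Accessibility: uRu

Satisfiable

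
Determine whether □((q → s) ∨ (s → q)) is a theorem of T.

Tableau for the negation ¬□((q → s) ∨ (s → q)):
1. ¬□((q → s) ∨ (s → q)), 0
2. ¬((q → s) ∨ (s → q)), 1
3. ¬(q → s), 1
4. ¬(s → q), 1
5. q, 1
6. ¬s, 1
7. s, 1
8. ¬q, 1
Accessibility: 0R0, 0R1, 1R1
Branch closes: s and ¬s both at 1.
All branches of the negation close; one closing branch shown above.

Valid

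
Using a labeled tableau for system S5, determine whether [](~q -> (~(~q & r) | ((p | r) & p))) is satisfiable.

Satisfiable

1. [](~q -> (~(~q & r) | ((p | r) & p))), u
2. ~q -> (~(~q & r) | ((p | r) & p)), u   [[]-rule on 1 via uRu]
3. ~(~q & r) | ((p | r) & p), u   [->-rule on 2 (branches; this branch)]
4. (p | r) & p, u   [|-rule on 3 (branches; this branch)]
5. p | r, u   [&-rule on 4]
6. p, u   [&-rule on 4]
7. r, u   [|-rule on 5 (branches; this branch)]
Accessibility: uRu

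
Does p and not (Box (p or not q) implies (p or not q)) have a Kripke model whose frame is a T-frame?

No, unsatisfiable

1. p and not (Box (p or not q) implies (p or not q)), u
2. p, u
3. not (Box (p or not q) implies (p or not q)), u
4. Box (p or not q), u
5. not (p or not q), u
6. not p, u
7. q, u
Accessibility: uRu
Branch closes: p and not p both at u.
(One branch shown.) All branches close.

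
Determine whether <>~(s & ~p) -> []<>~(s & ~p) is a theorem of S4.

Not valid

Tableau for the negation ~(<>~(s & ~p) -> []<>~(s & ~p)):
1. ~(<>~(s & ~p) -> []<>~(s & ~p)), u
2. <>~(s & ~p), u   [~->-rule on 1]
3. ~[]<>~(s & ~p), u   [~->-rule on 1]
4. ~(s & ~p), v   [<>-rule on 2: fresh world v, uRv]
5. p, v   [~&-rule on 4 (branches; this branch)]
6. ~<>~(s & ~p), w   [~[]-rule on 3: fresh world w, uRw]
7. s & ~p, w   [~<>-rule on 6 via wRw]
8. s, w   [&-rule on 7]
9. ~p, w   [&-rule on 7]
Accessibility: uRu, uRv, uRw, vRv, wRw
The negation has an open branch (countermodel exists).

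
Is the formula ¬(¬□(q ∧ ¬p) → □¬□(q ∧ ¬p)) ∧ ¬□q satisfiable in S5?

1. ¬(¬□(q ∧ ¬p) → □¬□(q ∧ ¬p)) ∧ ¬□q, u
2. ¬(¬□(q ∧ ¬p) → □¬□(q ∧ ¬p)), u
3. ¬□q, u
4. ¬□(q ∧ ¬p), u
5. ¬□¬□(q ∧ ¬p), u
6. ¬q, v
7. ¬(q ∧ ¬p), w
8. p, w
9. □(q ∧ ¬p), x
10. q ∧ ¬p, u
11. q, u
12. ¬p, u
13. q ∧ ¬p, v
14. q, v
15. ¬p, v
Accessibility: uRu, uRv, uRw, uRx, vRu, vRv, vRw, vRx, wRu, wRv, wRw, wRx, xRu, xRv, xRw, xRx
Branch closes: q and ¬q both at v.
(One branch shown.) All branches close.

No, unsatisfiable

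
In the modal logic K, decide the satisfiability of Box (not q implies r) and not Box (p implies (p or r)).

1. Box (not q implies r) and not Box (p implies (p or r)), 0
2. Box (not q implies r), 0   [and-rule on 1]
3. not Box (p implies (p or r)), 0   [and-rule on 1]
4. not (p implies (p or r)), 1   [neg-Box-rule on 3: fresh world 1, 0R1]
5. p, 1   [neg-implies-rule on 4]
6. not (p or r), 1   [neg-implies-rule on 4]
7. not p, 1   [neg-or-rule on 6]
8. not r, 1   [neg-or-rule on 6]
Accessibility: 0R1
Branch closes: p and not p both at 1.
(One branch shown.) All branches close.

Unsatisfiable (every branch closes)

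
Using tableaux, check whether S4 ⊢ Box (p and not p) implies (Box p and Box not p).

Tableau for the negation not (Box (p and not p) implies (Box p and Box not p)):
1. not (Box (p and not p) implies (Box p and Box not p)), u
2. Box (p and not p), u   [neg-implies-rule on 1]
3. not (Box p and Box not p), u   [neg-implies-rule on 1]
4. p and not p, u   [Box-rule on 2 via uRu]
5. p, u   [and-rule on 4]
6. not p, u   [and-rule on 4]
Accessibility: uRu
Branch closes: p and not p both at u.
Every branch of the negation's tableau closes; the branch above is one of them.

Valid in S4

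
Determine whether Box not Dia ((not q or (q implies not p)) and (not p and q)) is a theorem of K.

Tableau for the negation not Box not Dia ((not q or (q implies not p)) and (not p and q)):
1. not Box not Dia ((not q or (q implies not p)) and (not p and q)), w0
2. Dia ((not q or (q implies not p)) and (not p and q)), w1
3. (not q or (q implies not p)) and (not p and q), w2
4. not q or (q implies not p), w2
5. not p and q, w2
6. not p, w2
7. q, w2
8. q implies not p, w2
Accessibility: w0Rw1, w1Rw2
The negation has an open branch (countermodel exists).

Not valid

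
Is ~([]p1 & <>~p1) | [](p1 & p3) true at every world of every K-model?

Yes, valid

Tableau for the negation ~(~([]p1 & <>~p1) | [](p1 & p3)):
1. ~(~([]p1 & <>~p1) | [](p1 & p3)), w0
2. []p1 & <>~p1, w0
3. ~[](p1 & p3), w0
4. []p1, w0
5. <>~p1, w0
6. ~(p1 & p3), w1
7. p1, w1
8. ~p3, w1
9. ~p1, w2
10. p1, w2
Accessibility: w0Rw1, w0Rw2
Branch closes: p1 and ~p1 both at w2.
Every branch of the negation's tableau closes; the branch above is one of them.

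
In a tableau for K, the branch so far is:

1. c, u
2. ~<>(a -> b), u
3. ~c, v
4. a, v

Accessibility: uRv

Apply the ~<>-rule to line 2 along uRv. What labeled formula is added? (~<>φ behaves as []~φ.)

~(a -> b), v

~<>φ behaves as []~φ: propagate the negated body to each accessible world.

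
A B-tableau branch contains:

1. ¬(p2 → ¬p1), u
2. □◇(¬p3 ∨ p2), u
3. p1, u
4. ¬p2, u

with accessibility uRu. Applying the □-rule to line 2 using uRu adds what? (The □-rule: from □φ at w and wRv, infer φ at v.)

◇(¬p3 ∨ p2), u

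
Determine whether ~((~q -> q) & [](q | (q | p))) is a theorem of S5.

Not valid

Tableau for the negation (~q -> q) & [](q | (q | p)):
1. (~q -> q) & [](q | (q | p)), w0
2. ~q -> q, w0
3. [](q | (q | p)), w0
4. q | (q | p), w0
5. q, w0
6. q | p, w0
7. p, w0
Accessibility: w0Rw0
The negation has an open branch (countermodel exists).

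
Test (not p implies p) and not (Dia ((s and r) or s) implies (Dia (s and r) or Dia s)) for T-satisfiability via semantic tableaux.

1. (not p implies p) and not (Dia ((s and r) or s) implies (Dia (s and r) or Dia s)), w0
2. not p implies p, w0   [and-rule on 1]
3. not (Dia ((s and r) or s) implies (Dia (s and r) or Dia s)), w0   [and-rule on 1]
4. Dia ((s and r) or s), w0   [neg-implies-rule on 3]
5. not (Dia (s and r) or Dia s), w0   [neg-implies-rule on 3]
6. not Dia (s and r), w0   [neg-or-rule on 5]
7. not Dia s, w0   [neg-or-rule on 5]
8. not (s and r), w0   [neg-Dia-rule on 6 via w0Rw0]
9. not s, w0   [neg-Dia-rule on 7 via w0Rw0]
10. p, w0   [implies-rule on 2 (branches; this branch)]
11. not r, w0   [neg-and-rule on 8 (branches; this branch)]
12. (s and r) or s, w1   [Dia-rule on 4: fresh world w1, w0Rw1]
13. not (s and r), w1   [neg-Dia-rule on 6 via w0Rw1]
14. not s, w1   [neg-Dia-rule on 7 via w0Rw1]
15. s and r, w1   [or-rule on 12 (branches; this branch)]
16. s, w1   [and-rule on 15]
17. r, w1   [and-rule on 15]
Accessibility: w0Rw0, w0Rw1, w1Rw1
Branch closes: s and not s both at w1.
Every branch closes; the branch above is one of them.

Unsatisfiable (every branch closes)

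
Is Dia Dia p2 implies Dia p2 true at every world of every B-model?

No, not valid

Tableau for the negation not (Dia Dia p2 implies Dia p2):
1. not (Dia Dia p2 implies Dia p2), u
2. Dia Dia p2, u
3. not Dia p2, u
4. not p2, u
5. Dia p2, v
6. not p2, v
7. p2, w
Accessibility: uRu, uRv, vRu, vRv, vRw, wRv, wRw
The negation has an open branch (countermodel exists).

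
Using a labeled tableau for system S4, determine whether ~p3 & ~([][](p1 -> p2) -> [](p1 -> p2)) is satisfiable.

1. ~p3 & ~([][](p1 -> p2) -> [](p1 -> p2)), 0
2. ~p3, 0
3. ~([][](p1 -> p2) -> [](p1 -> p2)), 0
4. [][](p1 -> p2), 0
5. ~[](p1 -> p2), 0
6. [](p1 -> p2), 0
7. p1 -> p2, 0
8. p2, 0
9. ~(p1 -> p2), 1
10. p1, 1
11. ~p2, 1
12. [](p1 -> p2), 1
13. p1 -> p2, 1
14. p2, 1
Accessibility: 0R0, 0R1, 1R1
Branch closes: p2 and ~p2 both at 1.
Every branch closes; the branch above is one of them.

Unsatisfiable (every branch closes)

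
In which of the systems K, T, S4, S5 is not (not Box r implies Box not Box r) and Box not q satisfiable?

S5-tableau for the formula:
1. not (not Box r implies Box not Box r) and Box not q, w0
2. not (not Box r implies Box not Box r), w0
3. Box not q, w0
4. not Box r, w0
5. not Box not Box r, w0
6. not q, w0
7. not r, w1
8. not q, w1
9. Box r, w2
10. not q, w2
11. r, w0
12. r, w1
Accessibility: w0Rw0, w0Rw1, w0Rw2, w1Rw0, w1Rw1, w1Rw2, w2Rw0, w2Rw1, w2Rw2
Branch closes: r and not r both at w1.
Every branch closes (one shown): unsatisfiable in S5.
S4-tableau for the formula:
1. not (not Box r implies Box not Box r) and Box not q, w0
2. not (not Box r implies Box not Box r), w0
3. Box not q, w0
4. not Box r, w0
5. not Box not Box r, w0
6. not q, w0
7. not r, w1
8. not q, w1
9. Box r, w2
10. not q, w2
11. r, w2
Accessibility: w0Rw0, w0Rw1, w0Rw2, w1Rw1, w2Rw2
Complete open branch: satisfiable in S4, hence also in K, T (this S4-model is also a K-model and a T-model).

K, T, S4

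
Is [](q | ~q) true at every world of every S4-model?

Tableau for the negation ~[](q | ~q):
1. ~[](q | ~q), 0
2. ~(q | ~q), 1
3. ~q, 1
4. q, 1
Accessibility: 0R0, 0R1, 1R1
Branch closes: q and ~q both at 1.
All branches of the negation close; one closing branch shown above.

Yes, valid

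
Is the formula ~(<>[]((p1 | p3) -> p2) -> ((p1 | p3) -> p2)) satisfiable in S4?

1. ~(<>[]((p1 | p3) -> p2) -> ((p1 | p3) -> p2)), u
2. <>[]((p1 | p3) -> p2), u   [~->-rule on 1]
3. ~((p1 | p3) -> p2), u   [~->-rule on 1]
4. p1 | p3, u   [~->-rule on 3]
5. ~p2, u   [~->-rule on 3]
6. p3, u   [|-rule on 4 (branches; this branch)]
7. []((p1 | p3) -> p2), v   [<>-rule on 2: fresh world v, uRv]
8. (p1 | p3) -> p2, v   [[]-rule on 7 via vRv]
9. p2, v   [->-rule on 8 (branches; this branch)]
Accessibility: uRu, uRv, vRv

Satisfiable (open branch found)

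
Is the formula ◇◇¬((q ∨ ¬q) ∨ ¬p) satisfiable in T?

1. ◇◇¬((q ∨ ¬q) ∨ ¬p), w0
2. ◇¬((q ∨ ¬q) ∨ ¬p), w1
3. ¬((q ∨ ¬q) ∨ ¬p), w2
4. ¬(q ∨ ¬q), w2
5. p, w2
6. ¬q, w2
7. q, w2
Accessibility: w0Rw0, w0Rw1, w1Rw1, w1Rw2, w2Rw2
Branch closes: q and ¬q both at w2.
(One branch shown.) All branches close.

No, unsatisfiable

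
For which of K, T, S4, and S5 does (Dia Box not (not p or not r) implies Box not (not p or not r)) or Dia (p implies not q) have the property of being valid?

S5-tableau for the negation not ((Dia Box not (not p or not r) implies Box not (not p or not r)) or Dia (p implies not q)):
1. not ((Dia Box not (not p or not r) implies Box not (not p or not r)) or Dia (p implies not q)), u
2. not (Dia Box not (not p or not r) implies Box not (not p or not r)), u
3. not Dia (p implies not q), u
4. Dia Box not (not p or not r), u
5. not Box not (not p or not r), u
6. not (p implies not q), u
7. p, u
8. q, u
9. Box not (not p or not r), v
10. not (p implies not q), v
11. p, v
12. q, v
13. not (not p or not r), u
14. r, u
15. not (not p or not r), v
16. r, v
17. not p or not r, w
18. not (p implies not q), w
19. p, w
20. q, w
21. not (not p or not r), w
22. r, w
23. not r, w
Accessibility: uRu, uRv, uRw, vRu, vRv, vRw, wRu, wRv, wRw
Branch closes: r and not r both at w.
Every branch closes (one shown): valid in S5.
S4-tableau for the negation not ((Dia Box not (not p or not r) implies Box not (not p or not r)) or Dia (p implies not q)):
1. not ((Dia Box not (not p or not r) implies Box not (not p or not r)) or Dia (p implies not q)), u
2. not (Dia Box not (not p or not r) implies Box not (not p or not r)), u
3. not Dia (p implies not q), u
4. Dia Box not (not p or not r), u
5. not Box not (not p or not r), u
6. not (p implies not q), u
7. p, u
8. q, u
9. Box not (not p or not r), v
10. not (p implies not q), v
11. p, v
12. q, v
13. not (not p or not r), v
14. r, v
15. not p or not r, w
16. not (p implies not q), w
17. p, w
18. q, w
19. not r, w
Accessibility: uRu, uRv, uRw, vRv, wRw
Complete open branch: countermodel on an S4-frame, so not valid in S4, nor in K, T (the same frame is also a K-frame and a T-frame).

S5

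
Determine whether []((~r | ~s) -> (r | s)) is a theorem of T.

No, not valid

Tableau for the negation ~[]((~r | ~s) -> (r | s)):
1. ~[]((~r | ~s) -> (r | s)), w0
2. ~((~r | ~s) -> (r | s)), w1
3. ~r | ~s, w1
4. ~(r | s), w1
5. ~r, w1
6. ~s, w1
Accessibility: w0Rw0, w0Rw1, w1Rw1
The negation has an open branch (countermodel exists).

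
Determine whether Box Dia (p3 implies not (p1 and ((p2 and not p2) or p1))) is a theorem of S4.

Invalid (countermodel exists)

Tableau for the negation not Box Dia (p3 implies not (p1 and ((p2 and not p2) or p1))):
1. not Box Dia (p3 implies not (p1 and ((p2 and not p2) or p1))), 0
2. not Dia (p3 implies not (p1 and ((p2 and not p2) or p1))), 1
3. not (p3 implies not (p1 and ((p2 and not p2) or p1))), 1
4. p3, 1
5. p1 and ((p2 and not p2) or p1), 1
6. p1, 1
7. (p2 and not p2) or p1, 1
Accessibility: 0R0, 0R1, 1R1
The negation has an open branch (countermodel exists).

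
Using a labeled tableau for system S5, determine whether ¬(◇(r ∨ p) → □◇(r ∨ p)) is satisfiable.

Unsatisfiable (every branch closes)

1. ¬(◇(r ∨ p) → □◇(r ∨ p)), w0
2. ◇(r ∨ p), w0
3. ¬□◇(r ∨ p), w0
4. r ∨ p, w1
5. p, w1
6. ¬◇(r ∨ p), w2
7. ¬(r ∨ p), w0
8. ¬r, w0
9. ¬p, w0
10. ¬(r ∨ p), w1
11. ¬r, w1
12. ¬p, w1
Accessibility: w0Rw0, w0Rw1, w0Rw2, w1Rw0, w1Rw1, w1Rw2, w2Rw0, w2Rw1, w2Rw2
Branch closes: p and ¬p both at w1.
All branches of the tableau close; one closing branch shown above.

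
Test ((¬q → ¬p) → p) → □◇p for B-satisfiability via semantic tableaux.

1. ((¬q → ¬p) → p) → □◇p, 0
2. □◇p, 0
3. ◇p, 0
4. p, 1
5. ◇p, 1
6. p, 2
Accessibility: 0R0, 0R1, 1R0, 1R1, 1R2, 2R1, 2R2

Yes, satisfiable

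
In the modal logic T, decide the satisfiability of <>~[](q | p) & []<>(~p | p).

Satisfiable (open branch found)

1. <>~[](q | p) & []<>(~p | p), u
2. <>~[](q | p), u   [&-rule on 1]
3. []<>(~p | p), u   [&-rule on 1]
4. <>(~p | p), u   [[]-rule on 3 via uRu]
5. ~[](q | p), v   [<>-rule on 2: fresh world v, uRv]
6. <>(~p | p), v   [[]-rule on 3 via uRv]
7. ~p | p, w   [<>-rule on 4: fresh world w, uRw]
8. <>(~p | p), w   [[]-rule on 3 via uRw]
9. p, w   [|-rule on 7 (branches; this branch)]
10. ~(q | p), x   [~[]-rule on 5: fresh world x, vRx]
11. ~q, x   [~|-rule on 10]
12. ~p, x   [~|-rule on 10]
13. ~p | p, y   [<>-rule on 6: fresh world y, vRy]
14. p, y   [|-rule on 13 (branches; this branch)]
15. ~p | p, z   [<>-rule on 8: fresh world z, wRz]
16. p, z   [|-rule on 15 (branches; this branch)]
Accessibility: uRu, uRv, uRw, vRv, vRx, vRy, wRw, wRz, xRx, yRy, zRz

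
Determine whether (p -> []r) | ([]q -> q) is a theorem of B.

Tableau for the negation ~((p -> []r) | ([]q -> q)):
1. ~((p -> []r) | ([]q -> q)), u
2. ~(p -> []r), u
3. ~([]q -> q), u
4. p, u
5. ~[]r, u
6. []q, u
7. ~q, u
8. q, u
Accessibility: uRu
Branch closes: q and ~q both at u.
All branches of the negation close; one closing branch shown above.

Valid in B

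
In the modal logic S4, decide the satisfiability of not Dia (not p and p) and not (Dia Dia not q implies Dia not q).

1. not Dia (not p and p) and not (Dia Dia not q implies Dia not q), w0
2. not Dia (not p and p), w0
3. not (Dia Dia not q implies Dia not q), w0
4. Dia Dia not q, w0
5. not Dia not q, w0
6. not (not p and p), w0
7. q, w0
8. not p, w0
9. Dia not q, w1
10. not (not p and p), w1
11. q, w1
12. not p, w1
13. not q, w2
14. not (not p and p), w2
15. q, w2
Accessibility: w0Rw0, w0Rw1, w0Rw2, w1Rw1, w1Rw2, w2Rw2
Branch closes: q and not q both at w2.
(One branch shown.) All branches close.

Unsatisfiable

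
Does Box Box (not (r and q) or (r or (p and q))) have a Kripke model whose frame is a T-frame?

Yes, satisfiable

1. Box Box (not (r and q) or (r or (p and q))), u
2. Box (not (r and q) or (r or (p and q))), u
3. not (r and q) or (r or (p and q)), u
4. r or (p and q), u
5. p and q, u
6. p, u
7. q, u
Accessibility: uRu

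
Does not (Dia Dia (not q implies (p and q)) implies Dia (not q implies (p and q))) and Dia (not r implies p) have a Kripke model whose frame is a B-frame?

1. not (Dia Dia (not q implies (p and q)) implies Dia (not q implies (p and q))) and Dia (not r implies p), u
2. not (Dia Dia (not q implies (p and q)) implies Dia (not q implies (p and q))), u
3. Dia (not r implies p), u
4. Dia Dia (not q implies (p and q)), u
5. not Dia (not q implies (p and q)), u
6. not (not q implies (p and q)), u
7. not q, u
8. not (p and q), u
9. not r implies p, v
10. not (not q implies (p and q)), v
11. not q, v
12. not (p and q), v
13. p, v
14. Dia (not q implies (p and q)), w
15. not (not q implies (p and q)), w
16. not q, w
17. not (p and q), w
18. not q implies (p and q), x
19. p and q, x
20. p, x
21. q, x
Accessibility: uRu, uRv, uRw, vRu, vRv, wRu, wRw, wRx, xRw, xRx

Yes, satisfiable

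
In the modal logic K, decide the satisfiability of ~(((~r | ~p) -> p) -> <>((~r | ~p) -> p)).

1. ~(((~r | ~p) -> p) -> <>((~r | ~p) -> p)), w0
2. (~r | ~p) -> p, w0
3. ~<>((~r | ~p) -> p), w0
4. p, w0

Satisfiable (open branch found)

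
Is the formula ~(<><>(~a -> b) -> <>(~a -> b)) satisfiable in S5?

Unsatisfiable

1. ~(<><>(~a -> b) -> <>(~a -> b)), u
2. <><>(~a -> b), u
3. ~<>(~a -> b), u
4. ~(~a -> b), u
5. ~a, u
6. ~b, u
7. <>(~a -> b), v
8. ~(~a -> b), v
9. ~a, v
10. ~b, v
11. ~a -> b, w
12. ~(~a -> b), w
13. ~a, w
14. ~b, w
15. b, w
Accessibility: uRu, uRv, uRw, vRu, vRv, vRw, wRu, wRv, wRw
Branch closes: b and ~b both at w.
Every branch closes; the branch above is one of them.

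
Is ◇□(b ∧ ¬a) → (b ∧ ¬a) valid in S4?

Tableau for the negation ¬(◇□(b ∧ ¬a) → (b ∧ ¬a)):
1. ¬(◇□(b ∧ ¬a) → (b ∧ ¬a)), 0
2. ◇□(b ∧ ¬a), 0   [¬→-rule on 1]
3. ¬(b ∧ ¬a), 0   [¬→-rule on 1]
4. a, 0   [¬∧-rule on 3 (branches; this branch)]
5. □(b ∧ ¬a), 1   [◇-rule on 2: fresh world 1, 0R1]
6. b ∧ ¬a, 1   [□-rule on 5 via 1R1]
7. b, 1   [∧-rule on 6]
8. ¬a, 1   [∧-rule on 6]
Accessibility: 0R0, 0R1, 1R1
The negation has an open branch (countermodel exists).

Invalid (countermodel exists)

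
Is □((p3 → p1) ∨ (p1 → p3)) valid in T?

Tableau for the negation ¬□((p3 → p1) ∨ (p1 → p3)):
1. ¬□((p3 → p1) ∨ (p1 → p3)), u
2. ¬((p3 → p1) ∨ (p1 → p3)), v
3. ¬(p3 → p1), v
4. ¬(p1 → p3), v
5. p3, v
6. ¬p1, v
7. p1, v
8. ¬p3, v
Accessibility: uRu, uRv, vRv
Branch closes: p1 and ¬p1 both at v.
All branches of the negation close; one closing branch shown above.

Valid in T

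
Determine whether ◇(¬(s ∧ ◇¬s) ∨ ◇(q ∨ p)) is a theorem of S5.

Tableau for the negation ¬◇(¬(s ∧ ◇¬s) ∨ ◇(q ∨ p)):
1. ¬◇(¬(s ∧ ◇¬s) ∨ ◇(q ∨ p)), 0
2. ¬(¬(s ∧ ◇¬s) ∨ ◇(q ∨ p)), 0   [¬◇-rule on 1 via 0R0]
3. s ∧ ◇¬s, 0   [¬∨-rule on 2]
4. ¬◇(q ∨ p), 0   [¬∨-rule on 2]
5. s, 0   [∧-rule on 3]
6. ◇¬s, 0   [∧-rule on 3]
7. ¬(q ∨ p), 0   [¬◇-rule on 4 via 0R0]
8. ¬q, 0   [¬∨-rule on 7]
9. ¬p, 0   [¬∨-rule on 7]
10. ¬s, 1   [◇-rule on 6: fresh world 1, 0R1]
11. ¬(¬(s ∧ ◇¬s) ∨ ◇(q ∨ p)), 1   [¬◇-rule on 1 via 0R1]
12. s ∧ ◇¬s, 1   [¬∨-rule on 11]
13. ¬◇(q ∨ p), 1   [¬∨-rule on 11]
14. s, 1   [∧-rule on 12]
15. ◇¬s, 1   [∧-rule on 12]
Accessibility: 0R0, 0R1, 1R0, 1R1
Branch closes: s and ¬s both at 1.
Every branch of the negation's tableau closes; the branch above is one of them.

Valid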